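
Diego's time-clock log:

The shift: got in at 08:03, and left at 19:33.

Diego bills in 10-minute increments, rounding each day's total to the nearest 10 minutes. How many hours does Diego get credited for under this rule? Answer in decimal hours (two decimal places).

The shift: 08:03–19:33 = 11 h 30 min → rounds to 11 h 30 min

11.50 hours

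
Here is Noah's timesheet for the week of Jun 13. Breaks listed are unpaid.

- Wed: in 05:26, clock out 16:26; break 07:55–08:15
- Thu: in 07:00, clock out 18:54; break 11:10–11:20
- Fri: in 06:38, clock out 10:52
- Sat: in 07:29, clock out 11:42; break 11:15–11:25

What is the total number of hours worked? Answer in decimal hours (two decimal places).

30.68 hours

Wed: 05:26–16:26 = 11 h 0 min; less 20 min break → 10 h 40 min
Thu: 07:00–18:54 = 11 h 54 min; less 10 min break → 11 h 44 min
Fri: 06:38–10:52 = 4 h 14 min
Sat: 07:29–11:42 = 4 h 13 min; less 10 min break → 4 h 3 min
Total: 10 h 40 min + 11 h 44 min + 4 h 14 min + 4 h 3 min = 30 h 41 min.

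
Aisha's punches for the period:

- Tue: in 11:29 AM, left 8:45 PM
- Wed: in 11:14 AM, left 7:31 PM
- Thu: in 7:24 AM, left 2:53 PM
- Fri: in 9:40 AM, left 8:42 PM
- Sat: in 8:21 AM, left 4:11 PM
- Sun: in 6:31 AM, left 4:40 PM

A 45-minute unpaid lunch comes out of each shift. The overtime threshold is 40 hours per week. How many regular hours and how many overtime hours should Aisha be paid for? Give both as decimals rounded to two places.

Regular 40.00 hours, overtime 9.55 hours

Tue: 11:29 AM–8:45 PM = 9 h 16 min; less 45 min break → 8 h 31 min
Wed: 11:14 AM–7:31 PM = 8 h 17 min; less 45 min break → 7 h 32 min
Thu: 7:24 AM–2:53 PM = 7 h 29 min; less 45 min break → 6 h 44 min
Fri: 9:40 AM–8:42 PM = 11 h 2 min; less 45 min break → 10 h 17 min
Sat: 8:21 AM–4:11 PM = 7 h 50 min; less 45 min break → 7 h 5 min
Sun: 6:31 AM–4:40 PM = 10 h 9 min; less 45 min break → 9 h 24 min
Total worked: 49 h 33 min = 49.55 h.
Threshold 40 h → overtime 9 h 33 min, regular 40 h 0 min.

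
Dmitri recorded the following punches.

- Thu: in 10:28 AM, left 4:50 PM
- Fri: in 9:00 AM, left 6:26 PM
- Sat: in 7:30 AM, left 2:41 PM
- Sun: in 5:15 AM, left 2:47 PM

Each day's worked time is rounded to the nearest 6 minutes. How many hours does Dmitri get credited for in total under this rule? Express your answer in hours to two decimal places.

Thu: 10:28 AM–4:50 PM = 6 h 22 min → rounds to 6 h 24 min
Fri: 9:00 AM–6:26 PM = 9 h 26 min → rounds to 9 h 24 min
Sat: 7:30 AM–2:41 PM = 7 h 11 min → rounds to 7 h 12 min
Sun: 5:15 AM–2:47 PM = 9 h 32 min → rounds to 9 h 30 min
Total credited: 32 h 30 min.

32.50 hours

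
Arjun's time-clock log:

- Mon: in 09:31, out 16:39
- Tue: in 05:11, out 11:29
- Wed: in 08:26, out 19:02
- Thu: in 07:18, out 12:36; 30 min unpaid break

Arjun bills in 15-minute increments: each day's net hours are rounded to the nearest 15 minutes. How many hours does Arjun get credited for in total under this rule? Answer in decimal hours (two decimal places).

28.75 hours

Mon: 09:31–16:39 = 7 h 8 min → rounds to 7 h 15 min
Tue: 05:11–11:29 = 6 h 18 min → rounds to 6 h 15 min
Wed: 08:26–19:02 = 10 h 36 min → rounds to 10 h 30 min
Thu: 07:18–12:36 = 5 h 18 min − 30 min = 4 h 48 min → rounds to 4 h 45 min
Total credited: 28 h 45 min.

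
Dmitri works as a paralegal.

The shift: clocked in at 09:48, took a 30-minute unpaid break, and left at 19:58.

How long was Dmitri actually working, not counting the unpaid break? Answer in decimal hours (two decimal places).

The shift: 09:48–19:58 = 10 h 10 min; less 30 min break → 9 h 40 min

9.67 hours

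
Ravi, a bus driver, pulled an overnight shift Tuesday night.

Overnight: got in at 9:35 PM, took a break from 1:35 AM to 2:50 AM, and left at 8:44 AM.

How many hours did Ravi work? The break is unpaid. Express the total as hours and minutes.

9 h 54 min

Overnight: 9:35 PM → midnight = 2 h 25 min; midnight → 8:44 AM = 8 h 44 min; span 11 h 9 min; less 75 min break → 9 h 54 min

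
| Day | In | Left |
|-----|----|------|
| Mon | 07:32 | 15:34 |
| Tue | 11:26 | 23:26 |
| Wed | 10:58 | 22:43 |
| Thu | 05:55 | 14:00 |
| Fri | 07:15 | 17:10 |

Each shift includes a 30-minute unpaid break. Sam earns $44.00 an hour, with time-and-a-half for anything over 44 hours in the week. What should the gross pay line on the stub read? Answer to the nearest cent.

Mon: 07:32–15:34 = 8 h 2 min; less 30 min break → 7 h 32 min
Tue: 11:26–23:26 = 12 h 0 min; less 30 min break → 11 h 30 min
Wed: 10:58–22:43 = 11 h 45 min; less 30 min break → 11 h 15 min
Thu: 05:55–14:00 = 8 h 5 min; less 30 min break → 7 h 35 min
Fri: 07:15–17:10 = 9 h 55 min; less 30 min break → 9 h 25 min
Total worked: 47 h 17 min = 2837 min.
Regular 44 h 0 min = 2640 min at $44.00/h; overtime 3 h 17 min = 197 min at $66.00/h.
Pay = (2640 × $44.00 + 197 × $66.00) ÷ 60 = $2152.70.

$2152.70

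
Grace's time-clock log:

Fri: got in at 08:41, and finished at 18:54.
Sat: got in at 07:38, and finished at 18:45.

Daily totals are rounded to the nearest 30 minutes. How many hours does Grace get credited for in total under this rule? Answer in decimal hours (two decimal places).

Fri: 08:41–18:54 = 10 h 13 min → rounds to 10 h 0 min
Sat: 07:38–18:45 = 11 h 7 min → rounds to 11 h 0 min
Total credited: 21 h 0 min.

21.00 hours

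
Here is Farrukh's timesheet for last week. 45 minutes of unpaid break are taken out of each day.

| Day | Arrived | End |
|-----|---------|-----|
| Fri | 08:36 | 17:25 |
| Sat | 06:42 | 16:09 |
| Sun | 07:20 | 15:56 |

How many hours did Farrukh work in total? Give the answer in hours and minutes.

24 h 37 min

Fri: 08:36–17:25 = 8 h 49 min; less 45 min break → 8 h 4 min
Sat: 06:42–16:09 = 9 h 27 min; less 45 min break → 8 h 42 min
Sun: 07:20–15:56 = 8 h 36 min; less 45 min break → 7 h 51 min
Total: 8 h 4 min + 8 h 42 min + 7 h 51 min = 24 h 37 min.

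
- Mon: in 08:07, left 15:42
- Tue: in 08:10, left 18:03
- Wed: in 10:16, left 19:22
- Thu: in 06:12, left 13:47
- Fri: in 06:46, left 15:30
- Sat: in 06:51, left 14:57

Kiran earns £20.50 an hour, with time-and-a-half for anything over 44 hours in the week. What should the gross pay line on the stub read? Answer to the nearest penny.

£1116.74

Mon: 08:07–15:42 = 7 h 35 min
Tue: 08:10–18:03 = 9 h 53 min
Wed: 10:16–19:22 = 9 h 6 min
Thu: 06:12–13:47 = 7 h 35 min
Fri: 06:46–15:30 = 8 h 44 min
Sat: 06:51–14:57 = 8 h 6 min
Total worked: 50 h 59 min = 3059 min.
Regular 44 h 0 min = 2640 min at £20.50/h; overtime 6 h 59 min = 419 min at £30.75/h.
Pay = (2640 × £20.50 + 419 × £30.75) ÷ 60 = £1116.74.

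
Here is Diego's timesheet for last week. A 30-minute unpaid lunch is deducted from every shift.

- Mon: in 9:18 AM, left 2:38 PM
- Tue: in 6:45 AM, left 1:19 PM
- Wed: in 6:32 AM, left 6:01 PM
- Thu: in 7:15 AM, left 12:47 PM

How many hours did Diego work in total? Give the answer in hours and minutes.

Mon: 9:18 AM–2:38 PM = 5 h 20 min; less 30 min break → 4 h 50 min
Tue: 6:45 AM–1:19 PM = 6 h 34 min; less 30 min break → 6 h 4 min
Wed: 6:32 AM–6:01 PM = 11 h 29 min; less 30 min break → 10 h 59 min
Thu: 7:15 AM–12:47 PM = 5 h 32 min; less 30 min break → 5 h 2 min
Total: 4 h 50 min + 6 h 4 min + 10 h 59 min + 5 h 2 min = 26 h 55 min.

26 h 55 min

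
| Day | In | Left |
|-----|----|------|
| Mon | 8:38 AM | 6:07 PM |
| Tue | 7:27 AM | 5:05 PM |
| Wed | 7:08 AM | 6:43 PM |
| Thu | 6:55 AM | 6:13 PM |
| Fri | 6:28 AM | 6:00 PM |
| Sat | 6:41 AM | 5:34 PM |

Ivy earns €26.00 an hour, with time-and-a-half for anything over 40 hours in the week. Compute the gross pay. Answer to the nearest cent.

Mon: 8:38 AM–6:07 PM = 9 h 29 min
Tue: 7:27 AM–5:05 PM = 9 h 38 min
Wed: 7:08 AM–6:43 PM = 11 h 35 min
Thu: 6:55 AM–6:13 PM = 11 h 18 min
Fri: 6:28 AM–6:00 PM = 11 h 32 min
Sat: 6:41 AM–5:34 PM = 10 h 53 min
Total worked: 64 h 25 min = 3865 min.
Regular 40 h 0 min = 2400 min at €26.00/h; overtime 24 h 25 min = 1465 min at €39.00/h.
Pay = (2400 × €26.00 + 1465 × €39.00) ÷ 60 = €1992.25.

€1992.25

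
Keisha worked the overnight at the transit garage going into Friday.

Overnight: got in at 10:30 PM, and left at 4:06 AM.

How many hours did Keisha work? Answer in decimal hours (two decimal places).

5.60 hours

Overnight: 10:30 PM → midnight = 1 h 30 min; midnight → 4:06 AM = 4 h 6 min; span 5 h 36 min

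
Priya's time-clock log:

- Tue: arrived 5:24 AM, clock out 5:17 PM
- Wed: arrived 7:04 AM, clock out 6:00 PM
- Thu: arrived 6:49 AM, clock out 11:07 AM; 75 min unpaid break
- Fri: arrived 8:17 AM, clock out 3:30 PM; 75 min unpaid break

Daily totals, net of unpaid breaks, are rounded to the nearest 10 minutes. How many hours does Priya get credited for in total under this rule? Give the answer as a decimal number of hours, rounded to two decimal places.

31.83 hours

Tue: 5:24 AM–5:17 PM = 11 h 53 min → rounds to 11 h 50 min
Wed: 7:04 AM–6:00 PM = 10 h 56 min → rounds to 11 h 0 min
Thu: 6:49 AM–11:07 AM = 4 h 18 min − 75 min = 3 h 3 min → rounds to 3 h 0 min
Fri: 8:17 AM–3:30 PM = 7 h 13 min − 75 min = 5 h 58 min → rounds to 6 h 0 min
Total credited: 31 h 50 min.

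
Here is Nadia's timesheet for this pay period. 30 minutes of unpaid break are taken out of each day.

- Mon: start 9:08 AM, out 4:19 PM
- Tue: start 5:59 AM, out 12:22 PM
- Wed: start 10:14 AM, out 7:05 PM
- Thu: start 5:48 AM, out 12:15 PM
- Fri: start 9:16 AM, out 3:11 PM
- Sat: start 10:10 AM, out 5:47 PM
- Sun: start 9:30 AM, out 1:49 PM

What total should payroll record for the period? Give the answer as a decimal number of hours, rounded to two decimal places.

43.22 hours

Mon: 9:08 AM–4:19 PM = 7 h 11 min; less 30 min break → 6 h 41 min
Tue: 5:59 AM–12:22 PM = 6 h 23 min; less 30 min break → 5 h 53 min
Wed: 10:14 AM–7:05 PM = 8 h 51 min; less 30 min break → 8 h 21 min
Thu: 5:48 AM–12:15 PM = 6 h 27 min; less 30 min break → 5 h 57 min
Fri: 9:16 AM–3:11 PM = 5 h 55 min; less 30 min break → 5 h 25 min
Sat: 10:10 AM–5:47 PM = 7 h 37 min; less 30 min break → 7 h 7 min
Sun: 9:30 AM–1:49 PM = 4 h 19 min; less 30 min break → 3 h 49 min
Total: 6 h 41 min + 5 h 53 min + 8 h 21 min + 5 h 57 min + 5 h 25 min + 7 h 7 min + 3 h 49 min = 43 h 13 min.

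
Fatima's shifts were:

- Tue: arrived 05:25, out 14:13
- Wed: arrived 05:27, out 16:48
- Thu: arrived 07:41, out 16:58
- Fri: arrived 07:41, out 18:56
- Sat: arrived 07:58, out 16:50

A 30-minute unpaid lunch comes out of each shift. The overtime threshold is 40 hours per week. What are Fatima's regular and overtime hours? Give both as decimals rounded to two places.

Tue: 05:25–14:13 = 8 h 48 min; less 30 min break → 8 h 18 min
Wed: 05:27–16:48 = 11 h 21 min; less 30 min break → 10 h 51 min
Thu: 07:41–16:58 = 9 h 17 min; less 30 min break → 8 h 47 min
Fri: 07:41–18:56 = 11 h 15 min; less 30 min break → 10 h 45 min
Sat: 07:58–16:50 = 8 h 52 min; less 30 min break → 8 h 22 min
Total worked: 47 h 3 min = 47.05 h.
Threshold 40 h → overtime 7 h 3 min, regular 40 h 0 min.

Regular 40.00 hours, overtime 7.05 hours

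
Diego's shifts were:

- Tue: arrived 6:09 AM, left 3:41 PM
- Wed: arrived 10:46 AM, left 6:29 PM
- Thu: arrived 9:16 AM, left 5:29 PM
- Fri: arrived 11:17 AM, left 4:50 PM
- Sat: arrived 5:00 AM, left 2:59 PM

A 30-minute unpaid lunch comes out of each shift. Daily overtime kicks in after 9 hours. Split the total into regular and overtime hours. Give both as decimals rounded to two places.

Tue: 6:09 AM–3:41 PM = 9 h 32 min; less 30 min break → 9 h 2 min
Wed: 10:46 AM–6:29 PM = 7 h 43 min; less 30 min break → 7 h 13 min
Thu: 9:16 AM–5:29 PM = 8 h 13 min; less 30 min break → 7 h 43 min
Fri: 11:17 AM–4:50 PM = 5 h 33 min; less 30 min break → 5 h 3 min
Sat: 5:00 AM–2:59 PM = 9 h 59 min; less 30 min break → 9 h 29 min
Tue reg 9 h 0 min / OT 0 h 2 min; Wed reg 7 h 13 min / OT 0 h 0 min; Thu reg 7 h 43 min / OT 0 h 0 min; Fri reg 5 h 3 min / OT 0 h 0 min; Sat reg 9 h 0 min / OT 0 h 29 min.
Totals: regular 37 h 59 min, overtime 0 h 31 min.

Regular 37.98 hours, overtime 0.52 hours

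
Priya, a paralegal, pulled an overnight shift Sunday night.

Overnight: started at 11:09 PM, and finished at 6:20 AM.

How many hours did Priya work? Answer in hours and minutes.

Overnight: 11:09 PM → midnight = 0 h 51 min; midnight → 6:20 AM = 6 h 20 min; span 7 h 11 min

7 h 11 min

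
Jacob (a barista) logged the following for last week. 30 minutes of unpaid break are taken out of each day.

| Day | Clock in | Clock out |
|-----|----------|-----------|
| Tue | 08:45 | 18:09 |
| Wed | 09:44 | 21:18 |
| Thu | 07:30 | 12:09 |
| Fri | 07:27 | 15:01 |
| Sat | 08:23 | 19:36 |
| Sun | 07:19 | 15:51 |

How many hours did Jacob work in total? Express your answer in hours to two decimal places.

Tue: 08:45–18:09 = 9 h 24 min; less 30 min break → 8 h 54 min
Wed: 09:44–21:18 = 11 h 34 min; less 30 min break → 11 h 4 min
Thu: 07:30–12:09 = 4 h 39 min; less 30 min break → 4 h 9 min
Fri: 07:27–15:01 = 7 h 34 min; less 30 min break → 7 h 4 min
Sat: 08:23–19:36 = 11 h 13 min; less 30 min break → 10 h 43 min
Sun: 07:19–15:51 = 8 h 32 min; less 30 min break → 8 h 2 min
Total: 8 h 54 min + 11 h 4 min + 4 h 9 min + 7 h 4 min + 10 h 43 min + 8 h 2 min = 49 h 56 min.

49.93 hours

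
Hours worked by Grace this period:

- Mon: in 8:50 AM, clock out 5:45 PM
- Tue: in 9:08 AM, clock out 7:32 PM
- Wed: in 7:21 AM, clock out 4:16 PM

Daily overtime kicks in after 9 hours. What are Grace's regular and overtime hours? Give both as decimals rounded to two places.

Mon: 8:50 AM–5:45 PM = 8 h 55 min
Tue: 9:08 AM–7:32 PM = 10 h 24 min
Wed: 7:21 AM–4:16 PM = 8 h 55 min
Mon reg 8 h 55 min / OT 0 h 0 min; Tue reg 9 h 0 min / OT 1 h 24 min; Wed reg 8 h 55 min / OT 0 h 0 min.
Totals: regular 26 h 50 min, overtime 1 h 24 min.

Regular 26.83 hours, overtime 1.40 hours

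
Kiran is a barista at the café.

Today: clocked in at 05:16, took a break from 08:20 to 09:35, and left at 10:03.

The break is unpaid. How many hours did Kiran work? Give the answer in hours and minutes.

Today: 05:16–10:03 = 4 h 47 min; less 75 min break → 3 h 32 min

3 h 32 min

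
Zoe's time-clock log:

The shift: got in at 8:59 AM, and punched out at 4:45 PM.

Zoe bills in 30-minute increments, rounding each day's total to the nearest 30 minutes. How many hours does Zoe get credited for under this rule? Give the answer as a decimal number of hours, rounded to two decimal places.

The shift: 8:59 AM–4:45 PM = 7 h 46 min → rounds to 8 h 0 min

8.00 hours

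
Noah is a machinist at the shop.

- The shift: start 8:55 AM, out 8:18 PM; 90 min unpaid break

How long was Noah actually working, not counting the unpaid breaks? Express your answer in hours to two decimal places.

The shift: 8:55 AM–8:18 PM = 11 h 23 min; less 90 min break → 9 h 53 min

9.88 hours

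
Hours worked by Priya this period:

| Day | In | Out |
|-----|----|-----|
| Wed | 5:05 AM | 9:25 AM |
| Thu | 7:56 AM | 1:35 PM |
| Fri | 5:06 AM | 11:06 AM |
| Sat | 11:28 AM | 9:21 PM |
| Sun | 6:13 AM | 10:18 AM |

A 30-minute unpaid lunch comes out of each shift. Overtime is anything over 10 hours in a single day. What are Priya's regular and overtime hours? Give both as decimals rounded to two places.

Regular 27.45 hours, overtime 0.00 hours

Wed: 5:05 AM–9:25 AM = 4 h 20 min; less 30 min break → 3 h 50 min
Thu: 7:56 AM–1:35 PM = 5 h 39 min; less 30 min break → 5 h 9 min
Fri: 5:06 AM–11:06 AM = 6 h 0 min; less 30 min break → 5 h 30 min
Sat: 11:28 AM–9:21 PM = 9 h 53 min; less 30 min break → 9 h 23 min
Sun: 6:13 AM–10:18 AM = 4 h 5 min; less 30 min break → 3 h 35 min
Wed reg 3 h 50 min / OT 0 h 0 min; Thu reg 5 h 9 min / OT 0 h 0 min; Fri reg 5 h 30 min / OT 0 h 0 min; Sat reg 9 h 23 min / OT 0 h 0 min; Sun reg 3 h 35 min / OT 0 h 0 min.
Totals: regular 27 h 27 min, overtime 0 h 0 min.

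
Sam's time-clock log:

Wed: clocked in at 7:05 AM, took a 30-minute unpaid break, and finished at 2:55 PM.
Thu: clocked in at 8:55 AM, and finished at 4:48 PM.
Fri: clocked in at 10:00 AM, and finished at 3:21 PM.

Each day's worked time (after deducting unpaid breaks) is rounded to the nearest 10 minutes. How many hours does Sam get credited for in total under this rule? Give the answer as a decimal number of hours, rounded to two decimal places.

Wed: 7:05 AM–2:55 PM = 7 h 50 min − 30 min = 7 h 20 min → rounds to 7 h 20 min
Thu: 8:55 AM–4:48 PM = 7 h 53 min → rounds to 7 h 50 min
Fri: 10:00 AM–3:21 PM = 5 h 21 min → rounds to 5 h 20 min
Total credited: 20 h 30 min.

20.50 hours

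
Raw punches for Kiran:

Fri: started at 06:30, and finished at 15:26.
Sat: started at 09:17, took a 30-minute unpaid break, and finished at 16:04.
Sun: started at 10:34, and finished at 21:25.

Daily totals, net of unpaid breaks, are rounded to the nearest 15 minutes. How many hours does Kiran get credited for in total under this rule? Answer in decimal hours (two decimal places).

Fri: 06:30–15:26 = 8 h 56 min → rounds to 9 h 0 min
Sat: 09:17–16:04 = 6 h 47 min − 30 min = 6 h 17 min → rounds to 6 h 15 min
Sun: 10:34–21:25 = 10 h 51 min → rounds to 10 h 45 min
Total credited: 26 h 0 min.

26.00 hours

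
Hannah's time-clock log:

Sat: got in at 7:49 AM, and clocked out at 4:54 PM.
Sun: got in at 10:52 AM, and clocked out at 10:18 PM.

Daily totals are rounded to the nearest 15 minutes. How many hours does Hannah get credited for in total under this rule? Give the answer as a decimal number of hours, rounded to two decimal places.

20.50 hours

Sat: 7:49 AM–4:54 PM = 9 h 5 min → rounds to 9 h 0 min
Sun: 10:52 AM–10:18 PM = 11 h 26 min → rounds to 11 h 30 min
Total credited: 20 h 30 min.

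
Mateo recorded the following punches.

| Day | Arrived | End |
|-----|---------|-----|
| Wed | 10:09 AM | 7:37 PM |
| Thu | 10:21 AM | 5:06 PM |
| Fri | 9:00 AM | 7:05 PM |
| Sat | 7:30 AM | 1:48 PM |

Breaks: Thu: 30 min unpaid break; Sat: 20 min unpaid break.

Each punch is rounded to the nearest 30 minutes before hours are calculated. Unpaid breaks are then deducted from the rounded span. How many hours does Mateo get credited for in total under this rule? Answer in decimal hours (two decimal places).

31.67 hours

Wed: in 10:09 AM→10:00 AM, out 7:37 PM→7:30 PM; 9 h 30 min
Thu: in 10:21 AM→10:30 AM, out 5:06 PM→5:00 PM; 6 h 30 min − 30 min = 6 h 0 min
Fri: in 9:00 AM→9:00 AM, out 7:05 PM→7:00 PM; 10 h 0 min
Sat: in 7:30 AM→7:30 AM, out 1:48 PM→2:00 PM; 6 h 30 min − 20 min = 6 h 10 min
Total credited: 31 h 40 min.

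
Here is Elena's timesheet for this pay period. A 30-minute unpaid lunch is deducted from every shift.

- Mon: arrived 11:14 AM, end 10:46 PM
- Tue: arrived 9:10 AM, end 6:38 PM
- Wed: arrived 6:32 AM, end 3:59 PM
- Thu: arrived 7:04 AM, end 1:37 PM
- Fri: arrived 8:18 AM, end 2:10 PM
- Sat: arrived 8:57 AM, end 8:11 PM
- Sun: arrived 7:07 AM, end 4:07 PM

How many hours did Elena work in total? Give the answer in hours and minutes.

Mon: 11:14 AM–10:46 PM = 11 h 32 min; less 30 min break → 11 h 2 min
Tue: 9:10 AM–6:38 PM = 9 h 28 min; less 30 min break → 8 h 58 min
Wed: 6:32 AM–3:59 PM = 9 h 27 min; less 30 min break → 8 h 57 min
Thu: 7:04 AM–1:37 PM = 6 h 33 min; less 30 min break → 6 h 3 min
Fri: 8:18 AM–2:10 PM = 5 h 52 min; less 30 min break → 5 h 22 min
Sat: 8:57 AM–8:11 PM = 11 h 14 min; less 30 min break → 10 h 44 min
Sun: 7:07 AM–4:07 PM = 9 h 0 min; less 30 min break → 8 h 30 min
Total: 11 h 2 min + 8 h 58 min + 8 h 57 min + 6 h 3 min + 5 h 22 min + 10 h 44 min + 8 h 30 min = 59 h 36 min.

59 h 36 min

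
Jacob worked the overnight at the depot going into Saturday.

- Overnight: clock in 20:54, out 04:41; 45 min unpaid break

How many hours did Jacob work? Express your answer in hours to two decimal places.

Overnight: 20:54 → midnight = 3 h 6 min; midnight → 04:41 = 4 h 41 min; span 7 h 47 min; less 45 min break → 7 h 2 min

7.03 hours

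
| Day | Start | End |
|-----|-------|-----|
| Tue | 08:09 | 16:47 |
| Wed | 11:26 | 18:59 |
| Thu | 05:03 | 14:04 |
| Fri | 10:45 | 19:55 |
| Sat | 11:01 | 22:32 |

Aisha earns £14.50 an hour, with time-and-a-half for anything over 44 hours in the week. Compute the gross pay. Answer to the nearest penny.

£678.96

Tue: 08:09–16:47 = 8 h 38 min
Wed: 11:26–18:59 = 7 h 33 min
Thu: 05:03–14:04 = 9 h 1 min
Fri: 10:45–19:55 = 9 h 10 min
Sat: 11:01–22:32 = 11 h 31 min
Total worked: 45 h 53 min = 2753 min.
Regular 44 h 0 min = 2640 min at £14.50/h; overtime 1 h 53 min = 113 min at £21.75/h.
Pay = (2640 × £14.50 + 113 × £21.75) ÷ 60 = £678.96.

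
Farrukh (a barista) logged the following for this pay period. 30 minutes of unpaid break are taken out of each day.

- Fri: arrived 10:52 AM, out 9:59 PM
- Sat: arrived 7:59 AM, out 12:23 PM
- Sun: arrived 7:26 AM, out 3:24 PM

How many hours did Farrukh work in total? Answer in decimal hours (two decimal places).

Fri: 10:52 AM–9:59 PM = 11 h 7 min; less 30 min break → 10 h 37 min
Sat: 7:59 AM–12:23 PM = 4 h 24 min; less 30 min break → 3 h 54 min
Sun: 7:26 AM–3:24 PM = 7 h 58 min; less 30 min break → 7 h 28 min
Total: 10 h 37 min + 3 h 54 min + 7 h 28 min = 21 h 59 min.

21.98 hours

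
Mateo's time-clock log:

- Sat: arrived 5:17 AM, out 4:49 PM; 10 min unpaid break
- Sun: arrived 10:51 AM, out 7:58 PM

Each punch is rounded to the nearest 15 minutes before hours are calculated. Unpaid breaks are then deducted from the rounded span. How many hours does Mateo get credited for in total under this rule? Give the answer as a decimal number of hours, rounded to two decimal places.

20.58 hours

Sat: in 5:17 AM→5:15 AM, out 4:49 PM→4:45 PM; 11 h 30 min − 10 min = 11 h 20 min
Sun: in 10:51 AM→10:45 AM, out 7:58 PM→8:00 PM; 9 h 15 min
Total credited: 20 h 35 min.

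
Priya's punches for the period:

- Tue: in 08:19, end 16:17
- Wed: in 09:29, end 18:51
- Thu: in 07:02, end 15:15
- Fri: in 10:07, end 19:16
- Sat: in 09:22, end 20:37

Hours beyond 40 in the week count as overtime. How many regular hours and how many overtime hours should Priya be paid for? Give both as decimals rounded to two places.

Regular 40.00 hours, overtime 5.95 hours

Tue: 08:19–16:17 = 7 h 58 min
Wed: 09:29–18:51 = 9 h 22 min
Thu: 07:02–15:15 = 8 h 13 min
Fri: 10:07–19:16 = 9 h 9 min
Sat: 09:22–20:37 = 11 h 15 min
Total worked: 45 h 57 min = 45.95 h.
Threshold 40 h → overtime 5 h 57 min, regular 40 h 0 min.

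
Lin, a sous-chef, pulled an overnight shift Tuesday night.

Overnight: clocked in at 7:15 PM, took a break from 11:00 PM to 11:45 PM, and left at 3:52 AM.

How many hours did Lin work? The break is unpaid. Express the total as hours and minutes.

Overnight: 7:15 PM → midnight = 4 h 45 min; midnight → 3:52 AM = 3 h 52 min; span 8 h 37 min; less 45 min break → 7 h 52 min

7 h 52 min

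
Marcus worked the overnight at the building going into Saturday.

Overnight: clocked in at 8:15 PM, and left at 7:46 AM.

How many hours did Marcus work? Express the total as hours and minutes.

Overnight: 8:15 PM → midnight = 3 h 45 min; midnight → 7:46 AM = 7 h 46 min; span 11 h 31 min

11 h 31 min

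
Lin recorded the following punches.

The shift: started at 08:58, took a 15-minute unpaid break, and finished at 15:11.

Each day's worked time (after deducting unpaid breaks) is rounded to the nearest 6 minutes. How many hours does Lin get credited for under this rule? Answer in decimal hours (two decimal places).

6.00 hours

The shift: 08:58–15:11 = 6 h 13 min − 15 min = 5 h 58 min → rounds to 6 h 0 min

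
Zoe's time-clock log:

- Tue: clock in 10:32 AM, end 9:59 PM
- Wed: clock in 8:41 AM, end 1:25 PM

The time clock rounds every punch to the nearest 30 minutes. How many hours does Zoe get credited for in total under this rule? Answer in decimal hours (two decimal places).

16.50 hours

Tue: in 10:32 AM→10:30 AM, out 9:59 PM→10:00 PM; 11 h 30 min
Wed: in 8:41 AM→8:30 AM, out 1:25 PM→1:30 PM; 5 h 0 min
Total credited: 16 h 30 min.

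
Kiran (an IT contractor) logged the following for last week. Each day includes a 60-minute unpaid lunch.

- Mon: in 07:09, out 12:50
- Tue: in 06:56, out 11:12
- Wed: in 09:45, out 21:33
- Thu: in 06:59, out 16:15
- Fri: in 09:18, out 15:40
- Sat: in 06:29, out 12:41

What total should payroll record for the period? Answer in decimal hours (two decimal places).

Mon: 07:09–12:50 = 5 h 41 min; less 60 min break → 4 h 41 min
Tue: 06:56–11:12 = 4 h 16 min; less 60 min break → 3 h 16 min
Wed: 09:45–21:33 = 11 h 48 min; less 60 min break → 10 h 48 min
Thu: 06:59–16:15 = 9 h 16 min; less 60 min break → 8 h 16 min
Fri: 09:18–15:40 = 6 h 22 min; less 60 min break → 5 h 22 min
Sat: 06:29–12:41 = 6 h 12 min; less 60 min break → 5 h 12 min
Total: 4 h 41 min + 3 h 16 min + 10 h 48 min + 8 h 16 min + 5 h 22 min + 5 h 12 min = 37 h 35 min.

37.58 hours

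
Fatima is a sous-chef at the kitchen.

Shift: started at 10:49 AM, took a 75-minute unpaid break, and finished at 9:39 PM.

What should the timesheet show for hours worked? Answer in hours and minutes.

9 h 35 min

Shift: 10:49 AM–9:39 PM = 10 h 50 min; less 75 min break → 9 h 35 min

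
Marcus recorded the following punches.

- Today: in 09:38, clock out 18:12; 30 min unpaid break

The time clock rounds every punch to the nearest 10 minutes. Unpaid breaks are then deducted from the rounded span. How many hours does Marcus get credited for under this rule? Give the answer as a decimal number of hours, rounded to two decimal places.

Today: in 09:38→09:40, out 18:12→18:10; 8 h 30 min − 30 min = 8 h 0 min

8.00 hours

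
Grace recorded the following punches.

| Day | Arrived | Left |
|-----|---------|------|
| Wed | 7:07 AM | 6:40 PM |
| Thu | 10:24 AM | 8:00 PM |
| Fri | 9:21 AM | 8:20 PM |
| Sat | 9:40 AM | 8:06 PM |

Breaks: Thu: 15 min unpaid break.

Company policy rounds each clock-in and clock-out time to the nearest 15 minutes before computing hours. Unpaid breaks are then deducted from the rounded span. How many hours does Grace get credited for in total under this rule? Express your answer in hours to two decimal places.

42.25 hours

Wed: in 7:07 AM→7:00 AM, out 6:40 PM→6:45 PM; 11 h 45 min
Thu: in 10:24 AM→10:30 AM, out 8:00 PM→8:00 PM; 9 h 30 min − 15 min = 9 h 15 min
Fri: in 9:21 AM→9:15 AM, out 8:20 PM→8:15 PM; 11 h 0 min
Sat: in 9:40 AM→9:45 AM, out 8:06 PM→8:00 PM; 10 h 15 min
Total credited: 42 h 15 min.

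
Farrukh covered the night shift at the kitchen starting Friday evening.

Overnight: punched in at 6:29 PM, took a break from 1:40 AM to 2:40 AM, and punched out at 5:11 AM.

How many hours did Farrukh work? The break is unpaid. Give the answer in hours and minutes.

9 h 42 min

Overnight: 6:29 PM → midnight = 5 h 31 min; midnight → 5:11 AM = 5 h 11 min; span 10 h 42 min; less 60 min break → 9 h 42 min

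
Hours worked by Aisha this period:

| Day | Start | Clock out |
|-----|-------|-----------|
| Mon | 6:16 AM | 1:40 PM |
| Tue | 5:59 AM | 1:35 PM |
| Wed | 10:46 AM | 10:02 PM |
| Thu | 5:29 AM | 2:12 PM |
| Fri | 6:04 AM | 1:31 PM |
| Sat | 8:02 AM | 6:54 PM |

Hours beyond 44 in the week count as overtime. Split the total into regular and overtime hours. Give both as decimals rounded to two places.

Mon: 6:16 AM–1:40 PM = 7 h 24 min
Tue: 5:59 AM–1:35 PM = 7 h 36 min
Wed: 10:46 AM–10:02 PM = 11 h 16 min
Thu: 5:29 AM–2:12 PM = 8 h 43 min
Fri: 6:04 AM–1:31 PM = 7 h 27 min
Sat: 8:02 AM–6:54 PM = 10 h 52 min
Total worked: 53 h 18 min = 53.30 h.
Threshold 44 h → overtime 9 h 18 min, regular 44 h 0 min.

Regular 44.00 hours, overtime 9.30 hours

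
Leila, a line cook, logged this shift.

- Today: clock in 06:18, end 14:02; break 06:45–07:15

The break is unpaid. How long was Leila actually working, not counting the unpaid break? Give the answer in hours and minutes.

Today: 06:18–14:02 = 7 h 44 min; less 30 min break → 7 h 14 min

7 h 14 min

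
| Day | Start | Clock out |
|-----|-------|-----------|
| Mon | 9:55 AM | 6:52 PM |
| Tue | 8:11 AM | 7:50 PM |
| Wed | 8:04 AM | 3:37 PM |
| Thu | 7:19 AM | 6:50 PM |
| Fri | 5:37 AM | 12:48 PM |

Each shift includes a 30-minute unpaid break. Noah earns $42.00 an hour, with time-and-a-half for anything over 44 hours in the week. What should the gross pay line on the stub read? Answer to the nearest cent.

Mon: 9:55 AM–6:52 PM = 8 h 57 min; less 30 min break → 8 h 27 min
Tue: 8:11 AM–7:50 PM = 11 h 39 min; less 30 min break → 11 h 9 min
Wed: 8:04 AM–3:37 PM = 7 h 33 min; less 30 min break → 7 h 3 min
Thu: 7:19 AM–6:50 PM = 11 h 31 min; less 30 min break → 11 h 1 min
Fri: 5:37 AM–12:48 PM = 7 h 11 min; less 30 min break → 6 h 41 min
Total worked: 44 h 21 min = 2661 min.
Regular 44 h 0 min = 2640 min at $42.00/h; overtime 0 h 21 min = 21 min at $63.00/h.
Pay = (2640 × $42.00 + 21 × $63.00) ÷ 60 = $1870.05.

$1870.05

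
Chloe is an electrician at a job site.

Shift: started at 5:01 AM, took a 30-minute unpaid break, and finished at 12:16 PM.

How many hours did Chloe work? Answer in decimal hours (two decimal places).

Shift: 5:01 AM–12:16 PM = 7 h 15 min; less 30 min break → 6 h 45 min

6.75 hours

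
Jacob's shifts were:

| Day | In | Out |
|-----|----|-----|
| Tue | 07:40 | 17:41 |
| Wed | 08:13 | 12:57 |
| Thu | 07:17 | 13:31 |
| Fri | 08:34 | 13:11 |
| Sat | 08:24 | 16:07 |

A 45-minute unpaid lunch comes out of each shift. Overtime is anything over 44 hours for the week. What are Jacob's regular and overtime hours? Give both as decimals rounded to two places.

Tue: 07:40–17:41 = 10 h 1 min; less 45 min break → 9 h 16 min
Wed: 08:13–12:57 = 4 h 44 min; less 45 min break → 3 h 59 min
Thu: 07:17–13:31 = 6 h 14 min; less 45 min break → 5 h 29 min
Fri: 08:34–13:11 = 4 h 37 min; less 45 min break → 3 h 52 min
Sat: 08:24–16:07 = 7 h 43 min; less 45 min break → 6 h 58 min
Total worked: 29 h 34 min = 29.57 h.
Threshold 44 h → overtime 0 h 0 min, regular 29 h 34 min.

Regular 29.57 hours, overtime 0.00 hours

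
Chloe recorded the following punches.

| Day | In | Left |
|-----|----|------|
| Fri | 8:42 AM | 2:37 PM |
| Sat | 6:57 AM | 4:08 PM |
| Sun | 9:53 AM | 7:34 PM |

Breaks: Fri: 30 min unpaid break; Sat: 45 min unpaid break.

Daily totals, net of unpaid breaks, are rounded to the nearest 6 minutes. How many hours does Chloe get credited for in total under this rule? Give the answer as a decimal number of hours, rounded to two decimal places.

23.50 hours

Fri: 8:42 AM–2:37 PM = 5 h 55 min − 30 min = 5 h 25 min → rounds to 5 h 24 min
Sat: 6:57 AM–4:08 PM = 9 h 11 min − 45 min = 8 h 26 min → rounds to 8 h 24 min
Sun: 9:53 AM–7:34 PM = 9 h 41 min → rounds to 9 h 42 min
Total credited: 23 h 30 min.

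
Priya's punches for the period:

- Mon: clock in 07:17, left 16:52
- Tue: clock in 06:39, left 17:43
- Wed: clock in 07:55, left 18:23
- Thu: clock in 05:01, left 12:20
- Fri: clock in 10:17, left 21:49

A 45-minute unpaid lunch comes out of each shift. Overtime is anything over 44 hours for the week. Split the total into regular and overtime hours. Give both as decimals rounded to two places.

Regular 44.00 hours, overtime 2.22 hours

Mon: 07:17–16:52 = 9 h 35 min; less 45 min break → 8 h 50 min
Tue: 06:39–17:43 = 11 h 4 min; less 45 min break → 10 h 19 min
Wed: 07:55–18:23 = 10 h 28 min; less 45 min break → 9 h 43 min
Thu: 05:01–12:20 = 7 h 19 min; less 45 min break → 6 h 34 min
Fri: 10:17–21:49 = 11 h 32 min; less 45 min break → 10 h 47 min
Total worked: 46 h 13 min = 46.22 h.
Threshold 44 h → overtime 2 h 13 min, regular 44 h 0 min.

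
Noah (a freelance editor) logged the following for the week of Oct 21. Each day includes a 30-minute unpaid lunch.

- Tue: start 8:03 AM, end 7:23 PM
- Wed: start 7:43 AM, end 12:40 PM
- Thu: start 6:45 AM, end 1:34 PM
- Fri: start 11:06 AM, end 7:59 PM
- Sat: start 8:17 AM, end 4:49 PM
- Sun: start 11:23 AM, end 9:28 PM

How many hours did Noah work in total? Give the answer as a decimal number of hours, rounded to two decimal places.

Tue: 8:03 AM–7:23 PM = 11 h 20 min; less 30 min break → 10 h 50 min
Wed: 7:43 AM–12:40 PM = 4 h 57 min; less 30 min break → 4 h 27 min
Thu: 6:45 AM–1:34 PM = 6 h 49 min; less 30 min break → 6 h 19 min
Fri: 11:06 AM–7:59 PM = 8 h 53 min; less 30 min break → 8 h 23 min
Sat: 8:17 AM–4:49 PM = 8 h 32 min; less 30 min break → 8 h 2 min
Sun: 11:23 AM–9:28 PM = 10 h 5 min; less 30 min break → 9 h 35 min
Total: 10 h 50 min + 4 h 27 min + 6 h 19 min + 8 h 23 min + 8 h 2 min + 9 h 35 min = 47 h 36 min.

47.60 hours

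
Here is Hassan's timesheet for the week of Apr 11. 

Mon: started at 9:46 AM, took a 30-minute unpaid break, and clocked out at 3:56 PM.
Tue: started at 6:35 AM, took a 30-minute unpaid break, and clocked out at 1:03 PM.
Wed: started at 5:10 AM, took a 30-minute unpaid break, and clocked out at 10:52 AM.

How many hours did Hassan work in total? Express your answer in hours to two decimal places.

16.83 hours

Mon: 9:46 AM–3:56 PM = 6 h 10 min; less 30 min break → 5 h 40 min
Tue: 6:35 AM–1:03 PM = 6 h 28 min; less 30 min break → 5 h 58 min
Wed: 5:10 AM–10:52 AM = 5 h 42 min; less 30 min break → 5 h 12 min
Total: 5 h 40 min + 5 h 58 min + 5 h 12 min = 16 h 50 min.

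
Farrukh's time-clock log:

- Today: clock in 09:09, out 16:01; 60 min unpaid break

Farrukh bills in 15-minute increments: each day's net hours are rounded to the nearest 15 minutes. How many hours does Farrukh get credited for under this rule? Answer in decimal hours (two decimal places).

5.75 hours

Today: 09:09–16:01 = 6 h 52 min − 60 min = 5 h 52 min → rounds to 5 h 45 min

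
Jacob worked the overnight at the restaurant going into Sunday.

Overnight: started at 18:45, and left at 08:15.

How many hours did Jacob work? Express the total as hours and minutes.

Overnight: 18:45 → midnight = 5 h 15 min; midnight → 08:15 = 8 h 15 min; span 13 h 30 min

13 h 30 min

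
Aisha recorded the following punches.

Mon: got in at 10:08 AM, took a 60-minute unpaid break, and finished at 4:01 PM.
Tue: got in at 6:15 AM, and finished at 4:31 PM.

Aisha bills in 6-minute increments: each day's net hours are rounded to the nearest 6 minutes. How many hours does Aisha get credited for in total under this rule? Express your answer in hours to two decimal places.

15.20 hours

Mon: 10:08 AM–4:01 PM = 5 h 53 min − 60 min = 4 h 53 min → rounds to 4 h 54 min
Tue: 6:15 AM–4:31 PM = 10 h 16 min → rounds to 10 h 18 min
Total credited: 15 h 12 min.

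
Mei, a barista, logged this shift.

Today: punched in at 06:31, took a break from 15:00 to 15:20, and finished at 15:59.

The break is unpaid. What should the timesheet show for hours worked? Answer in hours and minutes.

9 h 8 min

Today: 06:31–15:59 = 9 h 28 min; less 20 min break → 9 h 8 min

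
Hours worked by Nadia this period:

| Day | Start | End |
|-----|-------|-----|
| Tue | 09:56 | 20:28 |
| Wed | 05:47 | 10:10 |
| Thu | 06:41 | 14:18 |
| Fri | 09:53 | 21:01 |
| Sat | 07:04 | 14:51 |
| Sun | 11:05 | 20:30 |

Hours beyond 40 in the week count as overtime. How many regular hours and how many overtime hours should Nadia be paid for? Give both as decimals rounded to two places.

Regular 40.00 hours, overtime 10.87 hours

Tue: 09:56–20:28 = 10 h 32 min
Wed: 05:47–10:10 = 4 h 23 min
Thu: 06:41–14:18 = 7 h 37 min
Fri: 09:53–21:01 = 11 h 8 min
Sat: 07:04–14:51 = 7 h 47 min
Sun: 11:05–20:30 = 9 h 25 min
Total worked: 50 h 52 min = 50.87 h.
Threshold 40 h → overtime 10 h 52 min, regular 40 h 0 min.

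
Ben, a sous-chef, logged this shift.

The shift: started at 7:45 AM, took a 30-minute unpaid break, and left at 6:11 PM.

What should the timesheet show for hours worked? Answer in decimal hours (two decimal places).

9.93 hours

The shift: 7:45 AM–6:11 PM = 10 h 26 min; less 30 min break → 9 h 56 min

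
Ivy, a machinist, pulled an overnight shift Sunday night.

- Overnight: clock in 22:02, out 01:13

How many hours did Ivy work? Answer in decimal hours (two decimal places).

Overnight: 22:02 → midnight = 1 h 58 min; midnight → 01:13 = 1 h 13 min; span 3 h 11 min

3.18 hours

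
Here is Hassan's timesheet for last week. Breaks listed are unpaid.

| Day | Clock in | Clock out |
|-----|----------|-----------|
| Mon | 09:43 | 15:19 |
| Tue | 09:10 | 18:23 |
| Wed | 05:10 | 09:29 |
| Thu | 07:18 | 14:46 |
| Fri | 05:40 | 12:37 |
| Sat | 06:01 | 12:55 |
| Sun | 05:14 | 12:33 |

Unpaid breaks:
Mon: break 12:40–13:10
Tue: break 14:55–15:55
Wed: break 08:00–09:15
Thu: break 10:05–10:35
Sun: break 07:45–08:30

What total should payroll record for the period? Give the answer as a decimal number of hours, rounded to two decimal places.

Mon: 09:43–15:19 = 5 h 36 min; less 30 min break → 5 h 6 min
Tue: 09:10–18:23 = 9 h 13 min; less 60 min break → 8 h 13 min
Wed: 05:10–09:29 = 4 h 19 min; less 75 min break → 3 h 4 min
Thu: 07:18–14:46 = 7 h 28 min; less 30 min break → 6 h 58 min
Fri: 05:40–12:37 = 6 h 57 min
Sat: 06:01–12:55 = 6 h 54 min
Sun: 05:14–12:33 = 7 h 19 min; less 45 min break → 6 h 34 min
Total: 5 h 6 min + 8 h 13 min + 3 h 4 min + 6 h 58 min + 6 h 57 min + 6 h 54 min + 6 h 34 min = 43 h 46 min.

43.77 hours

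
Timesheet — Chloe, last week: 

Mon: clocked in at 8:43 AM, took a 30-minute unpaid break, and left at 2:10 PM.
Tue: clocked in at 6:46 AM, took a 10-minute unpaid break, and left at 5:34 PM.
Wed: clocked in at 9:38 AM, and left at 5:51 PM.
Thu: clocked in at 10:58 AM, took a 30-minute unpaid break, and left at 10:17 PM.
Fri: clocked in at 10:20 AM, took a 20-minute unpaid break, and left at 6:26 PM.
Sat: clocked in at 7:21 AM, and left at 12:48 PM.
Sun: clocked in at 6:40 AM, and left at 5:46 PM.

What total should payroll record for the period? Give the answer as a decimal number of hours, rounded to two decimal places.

58.93 hours

Mon: 8:43 AM–2:10 PM = 5 h 27 min; less 30 min break → 4 h 57 min
Tue: 6:46 AM–5:34 PM = 10 h 48 min; less 10 min break → 10 h 38 min
Wed: 9:38 AM–5:51 PM = 8 h 13 min
Thu: 10:58 AM–10:17 PM = 11 h 19 min; less 30 min break → 10 h 49 min
Fri: 10:20 AM–6:26 PM = 8 h 6 min; less 20 min break → 7 h 46 min
Sat: 7:21 AM–12:48 PM = 5 h 27 min
Sun: 6:40 AM–5:46 PM = 11 h 6 min
Total: 4 h 57 min + 10 h 38 min + 8 h 13 min + 10 h 49 min + 7 h 46 min + 5 h 27 min + 11 h 6 min = 58 h 56 min.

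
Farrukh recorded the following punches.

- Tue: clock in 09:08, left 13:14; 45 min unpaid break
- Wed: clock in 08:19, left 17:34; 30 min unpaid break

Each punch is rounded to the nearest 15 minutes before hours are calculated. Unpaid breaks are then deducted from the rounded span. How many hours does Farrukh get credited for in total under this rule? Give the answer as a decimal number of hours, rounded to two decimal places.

12.00 hours

Tue: in 09:08→09:15, out 13:14→13:15; 4 h 0 min − 45 min = 3 h 15 min
Wed: in 08:19→08:15, out 17:34→17:30; 9 h 15 min − 30 min = 8 h 45 min
Total credited: 12 h 0 min.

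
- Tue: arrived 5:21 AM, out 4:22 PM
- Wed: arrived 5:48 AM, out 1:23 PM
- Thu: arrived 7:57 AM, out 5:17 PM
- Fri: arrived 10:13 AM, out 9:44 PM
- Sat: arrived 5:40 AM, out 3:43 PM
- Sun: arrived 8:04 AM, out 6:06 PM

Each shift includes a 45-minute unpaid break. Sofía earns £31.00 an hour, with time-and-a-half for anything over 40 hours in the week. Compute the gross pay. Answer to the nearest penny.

Tue: 5:21 AM–4:22 PM = 11 h 1 min; less 45 min break → 10 h 16 min
Wed: 5:48 AM–1:23 PM = 7 h 35 min; less 45 min break → 6 h 50 min
Thu: 7:57 AM–5:17 PM = 9 h 20 min; less 45 min break → 8 h 35 min
Fri: 10:13 AM–9:44 PM = 11 h 31 min; less 45 min break → 10 h 46 min
Sat: 5:40 AM–3:43 PM = 10 h 3 min; less 45 min break → 9 h 18 min
Sun: 8:04 AM–6:06 PM = 10 h 2 min; less 45 min break → 9 h 17 min
Total worked: 55 h 2 min = 3302 min.
Regular 40 h 0 min = 2400 min at £31.00/h; overtime 15 h 2 min = 902 min at £46.50/h.
Pay = (2400 × £31.00 + 902 × £46.50) ÷ 60 = £1939.05.

£1939.05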